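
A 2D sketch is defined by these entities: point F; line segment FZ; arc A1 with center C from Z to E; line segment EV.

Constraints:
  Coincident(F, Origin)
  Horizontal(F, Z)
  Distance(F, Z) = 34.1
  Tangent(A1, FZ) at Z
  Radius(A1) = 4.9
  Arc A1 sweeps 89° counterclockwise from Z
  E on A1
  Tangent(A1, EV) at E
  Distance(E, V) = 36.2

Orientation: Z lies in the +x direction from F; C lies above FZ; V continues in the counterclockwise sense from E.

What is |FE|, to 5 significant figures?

39.295

F is at the origin; FZ is horizontal with |FZ| = 34.1 and Z on the +x side, so Z = (34.100, 0.0000). Tangency of A1 to FZ means the radius CZ is perpendicular to FZ, so C = Z + (0, 4.9) = (34.100, 4.9000). On A1, Z sits at bearing -90° from C; an 89° counterclockwise sweep puts E at bearing -1°, so E = C + 4.9·(cos -1°, sin -1°) = (38.999, 4.8145). Then |FE| = |E − F| = 39.295.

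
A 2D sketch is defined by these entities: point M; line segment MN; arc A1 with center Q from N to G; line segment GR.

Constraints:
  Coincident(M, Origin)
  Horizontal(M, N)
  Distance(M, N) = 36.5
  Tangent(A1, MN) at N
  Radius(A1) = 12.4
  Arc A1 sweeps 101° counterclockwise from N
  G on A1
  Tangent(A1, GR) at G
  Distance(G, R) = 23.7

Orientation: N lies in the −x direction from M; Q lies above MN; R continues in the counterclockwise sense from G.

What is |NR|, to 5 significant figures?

38.792

M is at the origin; MN is horizontal with |MN| = 36.5 and N on the −x side, so N = (-36.500, 0.0000). A1 meets MN tangentially, so QN is at right angles to MN, so Q = N + (0, 12.4) = (-36.500, 12.400). On A1, N sits at bearing -90° from Q; a 101° counterclockwise sweep puts G at bearing 11°, so G = Q + 12.4·(cos 11°, sin 11°) = (-24.328, 14.766). The tangent condition forces QG to be normal to GR, so GR runs along (−sin 11°, cos 11°); with |GR| = 23.7, R = (-28.850, 38.031). Then |NR| = |R − N| = 38.792.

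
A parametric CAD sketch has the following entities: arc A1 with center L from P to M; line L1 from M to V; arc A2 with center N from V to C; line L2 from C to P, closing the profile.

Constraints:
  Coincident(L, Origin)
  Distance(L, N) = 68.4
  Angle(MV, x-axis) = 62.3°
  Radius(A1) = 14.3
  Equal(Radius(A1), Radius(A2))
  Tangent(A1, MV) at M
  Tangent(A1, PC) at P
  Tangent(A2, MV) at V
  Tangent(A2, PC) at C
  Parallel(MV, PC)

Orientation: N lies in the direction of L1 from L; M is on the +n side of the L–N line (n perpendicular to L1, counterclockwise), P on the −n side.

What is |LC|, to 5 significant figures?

69.879

Tangency of A1 to both parallel lines with radius 14.3 puts M and P at L ± 14.3·n: M = (-12.661, 6.6472), P = (12.661, -6.6472). Equal radii place V and C the same way about N: V = N + 14.3·n = (19.134, 67.208), C = N − 14.3·n = (44.456, 53.914). Then |LC| = |C − L| = 69.879.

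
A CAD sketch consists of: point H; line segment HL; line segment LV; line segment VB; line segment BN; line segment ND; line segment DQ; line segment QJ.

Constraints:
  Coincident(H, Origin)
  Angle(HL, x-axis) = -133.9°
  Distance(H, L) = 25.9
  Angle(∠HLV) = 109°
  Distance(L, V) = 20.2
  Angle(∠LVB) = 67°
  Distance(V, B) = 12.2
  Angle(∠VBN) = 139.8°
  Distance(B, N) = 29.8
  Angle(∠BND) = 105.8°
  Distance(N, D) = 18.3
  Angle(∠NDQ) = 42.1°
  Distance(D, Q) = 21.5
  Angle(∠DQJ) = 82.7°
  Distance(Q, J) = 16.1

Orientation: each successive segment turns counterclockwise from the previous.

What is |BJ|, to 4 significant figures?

27.51

H is at the origin; HL runs at -133.9° with length 25.9, so L = (-17.96, -18.66). ∠HLV = 109.0° gives LV at -62.90° from the x-axis; with |LV| = 20.2, V = (-8.757, -36.64). ∠LVB = 67.0° gives VB at 50.10° from the x-axis; with |VB| = 12.2, B = (-0.9314, -27.29). ∠VBN = 139.8° gives BN at 90.30° from the x-axis; with |BN| = 29.8, N = (-1.087, 2.514). ∠BND = 105.8° gives ND at 164.5° from the x-axis; with |ND| = 18.3, D = (-18.72, 7.405). ∠NDQ = 42.1° gives DQ at -57.60° from the x-axis; with |DQ| = 21.5, Q = (-7.202, -10.75). ∠DQJ = 82.7° gives QJ at 39.70° from the x-axis; with |QJ| = 16.1, J = (5.186, -0.4640). Then |BJ| = |J − B| = 27.51.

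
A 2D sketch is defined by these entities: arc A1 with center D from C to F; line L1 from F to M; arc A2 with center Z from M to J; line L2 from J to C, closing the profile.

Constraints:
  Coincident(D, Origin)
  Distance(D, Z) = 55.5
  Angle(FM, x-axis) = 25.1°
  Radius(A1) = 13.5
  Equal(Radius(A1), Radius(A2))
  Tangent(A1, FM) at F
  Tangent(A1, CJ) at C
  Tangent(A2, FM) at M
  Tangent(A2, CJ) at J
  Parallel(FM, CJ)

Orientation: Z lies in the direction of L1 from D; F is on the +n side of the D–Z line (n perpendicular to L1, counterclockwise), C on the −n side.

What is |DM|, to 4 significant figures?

57.12

Tangency of A1 to both parallel lines with radius 13.5 puts F and C at D ± 13.5·n: F = (-5.727, 12.23), C = (5.727, -12.23). Equal radii place M and J the same way about Z: M = Z + 13.5·n = (44.53, 35.77), J = Z − 13.5·n = (55.99, 11.32). Then |DM| = |M − D| = 57.12.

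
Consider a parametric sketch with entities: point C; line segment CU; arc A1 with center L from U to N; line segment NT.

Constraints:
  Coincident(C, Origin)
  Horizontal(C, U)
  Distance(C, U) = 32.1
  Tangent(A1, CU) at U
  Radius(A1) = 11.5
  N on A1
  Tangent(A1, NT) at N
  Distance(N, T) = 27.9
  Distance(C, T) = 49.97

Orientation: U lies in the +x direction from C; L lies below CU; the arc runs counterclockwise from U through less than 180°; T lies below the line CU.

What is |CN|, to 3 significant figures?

25.4

Checks: ∠(LU, UC) = 90.00° ✓; |LN| = 11.50 ✓; ∠(LN, NT) = 90.00° ✓; |NT| = 27.90 ✓; |CT| = 49.97 ✓.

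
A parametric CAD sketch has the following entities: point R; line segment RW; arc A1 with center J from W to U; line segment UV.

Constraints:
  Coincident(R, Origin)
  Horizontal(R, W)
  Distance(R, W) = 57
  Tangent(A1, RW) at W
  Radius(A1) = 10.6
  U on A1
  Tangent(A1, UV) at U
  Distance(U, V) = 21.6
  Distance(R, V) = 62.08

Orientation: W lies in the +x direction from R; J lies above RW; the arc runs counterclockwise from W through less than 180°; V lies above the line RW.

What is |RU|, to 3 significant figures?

67.5

R is at the origin; R and W share the same y with |RW| = 57.0 and W on the +x side, so W = (57.0, 0.00). A1 meets RW tangentially, so JW is at right angles to RW, so J = W + (0, 10.6) = (57.0, 10.6). Since JU ⟂ UV (tangency), |JV| = √(10.6² + 21.6²) = 24.1 regardless of where U sits on A1. So V lies on both circle(R, 62.08) and circle(J, 24.1); the above-RW intersection is V = (51.9, 34.1). U is the foot of the tangent from V: U = (65.3, 17.2).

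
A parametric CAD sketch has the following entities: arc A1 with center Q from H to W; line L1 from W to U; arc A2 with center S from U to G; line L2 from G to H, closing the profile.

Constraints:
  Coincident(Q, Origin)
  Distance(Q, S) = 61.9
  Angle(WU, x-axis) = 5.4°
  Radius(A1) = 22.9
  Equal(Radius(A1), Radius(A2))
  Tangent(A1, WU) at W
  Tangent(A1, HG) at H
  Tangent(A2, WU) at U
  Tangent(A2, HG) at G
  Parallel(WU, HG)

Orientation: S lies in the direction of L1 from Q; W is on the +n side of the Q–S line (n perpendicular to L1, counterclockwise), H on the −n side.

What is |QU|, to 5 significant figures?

66.000

The slot axis is L1's direction at 5.4°, so u = (cos 5.4°, sin 5.4°) = (0.99556, 0.094108) and n = (−sin 5.4°, cos 5.4°) = (-0.094108, 0.99556). Q is at the origin and S lies 61.9 along u from Q, so S = 61.9·u = (61.625, 5.8253). Tangency of A1 to both parallel lines with radius 22.9 puts W and H at Q ± 22.9·n: W = (-2.1551, 22.798), H = (2.1551, -22.798). Equal radii place U and G the same way about S: U = S + 22.9·n = (59.470, 28.624), G = S − 22.9·n = (63.780, -16.973). Then |QU| = |U − Q| = 66.000.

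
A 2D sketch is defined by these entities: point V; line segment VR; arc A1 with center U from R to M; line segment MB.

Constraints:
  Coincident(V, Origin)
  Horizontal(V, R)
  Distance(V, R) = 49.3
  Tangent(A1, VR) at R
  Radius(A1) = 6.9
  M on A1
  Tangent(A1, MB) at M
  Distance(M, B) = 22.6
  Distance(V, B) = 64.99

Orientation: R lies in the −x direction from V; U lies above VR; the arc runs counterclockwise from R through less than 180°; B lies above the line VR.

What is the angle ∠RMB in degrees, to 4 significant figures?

115.3°

V is at the origin; V and R share the same y with |VR| = 49.3 and R on the −x side, so R = (-49.30, 0.000). The tangent condition forces UR to be normal to VR, so U = R + (0, 6.9) = (-49.30, 6.900). Since UM ⟂ MB (tangency), |UB| = √(6.9² + 22.6²) = 23.63 regardless of where M sits on A1. So B lies on both circle(V, 64.99) and circle(U, 23.63); the above-VR intersection is B = (-58.28, 28.76). M is the foot of the tangent from B: M = (-43.96, 11.27).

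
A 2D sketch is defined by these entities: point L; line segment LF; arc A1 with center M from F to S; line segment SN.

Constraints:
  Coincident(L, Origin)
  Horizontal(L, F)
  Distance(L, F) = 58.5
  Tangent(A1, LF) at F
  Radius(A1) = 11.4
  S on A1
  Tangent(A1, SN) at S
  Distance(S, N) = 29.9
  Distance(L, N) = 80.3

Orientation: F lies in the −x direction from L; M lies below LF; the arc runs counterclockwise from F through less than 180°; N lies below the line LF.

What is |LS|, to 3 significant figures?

70.9

L is at the origin; L and F share the same y with |LF| = 58.5 and F on the −x side, so F = (-58.5, 0.00). The tangent condition forces MF to be normal to LF, so M = F + (0, -11.4) = (-58.5, -11.4). Since MS ⟂ SN (tangency), |MN| = √(11.4² + 29.9²) = 32.0 regardless of where S sits on A1. So N lies on both circle(L, 80.3) and circle(M, 32.0); the below-LF intersection is N = (-68.6, -41.8). S is the foot of the tangent from N: S = (-69.9, -11.9).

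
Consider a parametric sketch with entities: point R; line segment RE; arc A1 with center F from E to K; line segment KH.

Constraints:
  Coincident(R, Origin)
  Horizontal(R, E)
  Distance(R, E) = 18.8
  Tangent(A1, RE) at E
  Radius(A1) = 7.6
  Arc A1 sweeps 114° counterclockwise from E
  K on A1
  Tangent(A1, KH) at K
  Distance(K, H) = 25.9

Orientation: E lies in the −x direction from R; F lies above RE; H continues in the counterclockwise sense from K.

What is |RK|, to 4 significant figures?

15.97

A1 meets RE tangentially, so FE is at right angles to RE, so F = E + (0, 7.6) = (-18.80, 7.600). On A1, E sits at bearing -90° from F; a 114° counterclockwise sweep puts K at bearing 24°, so K = F + 7.6·(cos 24°, sin 24°) = (-11.86, 10.69). Then |RK| = |K − R| = 15.97.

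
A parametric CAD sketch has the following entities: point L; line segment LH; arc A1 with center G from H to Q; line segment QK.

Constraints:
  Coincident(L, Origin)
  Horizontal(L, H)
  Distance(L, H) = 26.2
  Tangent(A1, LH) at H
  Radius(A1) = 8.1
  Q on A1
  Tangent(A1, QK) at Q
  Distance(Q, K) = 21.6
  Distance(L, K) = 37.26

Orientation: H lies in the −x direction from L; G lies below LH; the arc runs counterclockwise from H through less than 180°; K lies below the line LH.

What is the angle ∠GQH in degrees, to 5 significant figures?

28.492°

Checks: |GQ| = 8.100 ✓; ∠(GQ, QK) = 90.00° ✓; |QK| = 21.60 ✓; |LK| = 37.26 ✓.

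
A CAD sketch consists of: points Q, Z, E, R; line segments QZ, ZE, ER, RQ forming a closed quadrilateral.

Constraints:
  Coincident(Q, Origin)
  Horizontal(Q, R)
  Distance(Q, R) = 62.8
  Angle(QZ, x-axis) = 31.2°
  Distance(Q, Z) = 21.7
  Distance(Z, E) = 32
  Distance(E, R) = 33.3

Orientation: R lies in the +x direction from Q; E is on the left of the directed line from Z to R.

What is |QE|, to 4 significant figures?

53.70

Q is at the origin; QR is horizontal with |QR| = 62.8 and R in +x, so R = (62.8, 0). QZ runs at 31.2° with |QZ| = 21.7, so Z = (18.56, 11.24). E is determined by |ZE| = 32.0 and |ER| = 33.3 together: it lies at the intersection of circle(Z, 32.0) and circle(R, 33.3). With |ZR| = 45.64, the foot of the radical line on ZR is 21.89 from Z and the perpendicular offset is √(32.0² − 21.89²) = 23.34. Taking the left-of-ZR solution: E = (45.53, 28.47).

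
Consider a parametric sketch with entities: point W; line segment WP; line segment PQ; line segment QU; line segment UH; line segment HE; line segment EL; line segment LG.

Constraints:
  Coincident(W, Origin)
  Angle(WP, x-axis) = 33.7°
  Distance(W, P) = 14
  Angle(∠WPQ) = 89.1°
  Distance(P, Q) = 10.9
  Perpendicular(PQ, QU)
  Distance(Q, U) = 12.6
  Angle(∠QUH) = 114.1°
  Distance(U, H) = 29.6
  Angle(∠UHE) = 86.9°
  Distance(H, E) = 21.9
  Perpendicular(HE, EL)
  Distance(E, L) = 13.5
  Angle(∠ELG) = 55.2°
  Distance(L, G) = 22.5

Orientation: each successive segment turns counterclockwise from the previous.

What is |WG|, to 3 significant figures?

18.4

W is at the origin; WP runs at 33.7° with length 14.0, so P = (11.6, 7.77). ∠WPQ = 89.1° gives PQ at 125° from the x-axis; with |PQ| = 10.9, Q = (5.46, 16.7). PQ is perpendicular to QU, so QU runs at -145°; with |QU| = 12.6, U = (-4.91, 9.59). ∠QUH = 114.1° gives UH at -79.5° from the x-axis; with |UH| = 29.6, H = (0.481, -19.5). ∠UHE = 86.9° gives HE at 13.6° from the x-axis; with |HE| = 21.9, E = (21.8, -14.4). The perpendicularity gives EL at right angles to HE, so EL runs at 104°; with |EL| = 13.5, L = (18.6, -1.25). ∠ELG = 55.2° gives LG at -132° from the x-axis; with |LG| = 22.5, G = (3.65, -18.1). Then |WG| = |G − W| = 18.4.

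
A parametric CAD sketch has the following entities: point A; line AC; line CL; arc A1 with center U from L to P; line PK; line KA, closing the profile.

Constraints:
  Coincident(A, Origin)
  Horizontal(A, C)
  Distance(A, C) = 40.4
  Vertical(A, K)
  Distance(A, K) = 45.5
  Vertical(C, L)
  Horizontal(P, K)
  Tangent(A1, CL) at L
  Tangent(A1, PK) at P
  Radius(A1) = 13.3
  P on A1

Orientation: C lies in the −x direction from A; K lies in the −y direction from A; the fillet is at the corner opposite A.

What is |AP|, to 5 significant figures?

52.959

A is at the origin; AC is horizontal with |AC| = 40.4 and C on the −x side, so C = (-40.400, 0.0000). AK is vertical with |AK| = 45.5 and K on the −y side, so K = (0.0000, -45.500). The virtual corner opposite A is at (-40.400, -45.500). Tangency of A1 to CL means the radius UL is perpendicular to CL and A1 meets PK tangentially, so UP is at right angles to PK, with radius 13.3, so the center U sits 13.3 in from both sides at U = (-27.100, -32.200). That places the tangent points at L = (-40.400, -32.200) on CL and P = (-27.100, -45.500) on PK. Then |AP| = |P − A| = 52.959.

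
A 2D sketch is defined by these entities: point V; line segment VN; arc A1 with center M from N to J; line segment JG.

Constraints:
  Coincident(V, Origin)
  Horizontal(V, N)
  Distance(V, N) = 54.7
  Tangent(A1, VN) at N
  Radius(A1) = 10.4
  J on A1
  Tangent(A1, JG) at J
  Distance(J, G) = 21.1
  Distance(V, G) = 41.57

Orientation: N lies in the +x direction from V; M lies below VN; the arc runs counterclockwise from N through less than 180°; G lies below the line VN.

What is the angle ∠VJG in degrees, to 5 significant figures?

64.276°

Checks: |MJ| = 10.40 ✓; ∠(MJ, JG) = 90.00° ✓; |JG| = 21.10 ✓; |VG| = 41.57 ✓.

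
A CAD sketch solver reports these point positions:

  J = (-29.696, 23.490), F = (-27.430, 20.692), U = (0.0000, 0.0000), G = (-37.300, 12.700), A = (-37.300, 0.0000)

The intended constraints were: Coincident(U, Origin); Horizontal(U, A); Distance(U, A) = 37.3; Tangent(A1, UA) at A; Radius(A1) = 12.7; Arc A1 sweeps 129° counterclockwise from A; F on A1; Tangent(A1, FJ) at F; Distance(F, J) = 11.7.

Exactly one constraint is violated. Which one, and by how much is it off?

Distance(F, J) = 11.7 — off by 8.10.

U = (0.00, 0.00) ✓; U.y = 0.00, A.y = 0.00 ✓; |UA| = 37.30 ✓; ∠(GA, AU) = 90.00° ✓; |GA| = 12.70 ✓; bearing(G→F) − bearing(G→A) = 129.0° ✓; |GF| = 12.70 ✓; ∠(GF, FJ) = 90.00° ✓; |FJ| = 3.600 ✗.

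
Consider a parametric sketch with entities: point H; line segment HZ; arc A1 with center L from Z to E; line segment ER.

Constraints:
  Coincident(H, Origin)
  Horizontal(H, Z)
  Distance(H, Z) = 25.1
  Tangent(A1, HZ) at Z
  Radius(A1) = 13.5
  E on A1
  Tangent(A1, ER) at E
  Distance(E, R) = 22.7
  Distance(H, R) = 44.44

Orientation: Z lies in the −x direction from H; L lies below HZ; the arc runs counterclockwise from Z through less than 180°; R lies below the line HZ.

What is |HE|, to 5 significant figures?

41.774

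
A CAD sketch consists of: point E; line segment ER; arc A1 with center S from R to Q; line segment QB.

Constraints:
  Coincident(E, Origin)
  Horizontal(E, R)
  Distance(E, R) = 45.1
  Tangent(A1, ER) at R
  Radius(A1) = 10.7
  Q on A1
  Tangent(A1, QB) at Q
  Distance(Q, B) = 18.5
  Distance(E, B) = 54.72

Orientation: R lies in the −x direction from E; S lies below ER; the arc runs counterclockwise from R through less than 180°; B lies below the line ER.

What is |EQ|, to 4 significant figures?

56.59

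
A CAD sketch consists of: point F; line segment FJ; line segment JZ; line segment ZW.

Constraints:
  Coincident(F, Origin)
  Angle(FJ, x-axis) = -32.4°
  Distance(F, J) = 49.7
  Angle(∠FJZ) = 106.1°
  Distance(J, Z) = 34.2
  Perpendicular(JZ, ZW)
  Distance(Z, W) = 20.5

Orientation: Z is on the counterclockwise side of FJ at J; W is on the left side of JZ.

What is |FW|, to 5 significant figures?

55.181

F is at the origin; FJ runs at -32.4° with length 49.7, so J = 49.7·(cos -32.4°, sin -32.4°) = (41.963, -26.631). ∠FJZ = 106.1°, so JZ runs at -32.4° + (180° − 106.1°) = 41.500° from the x-axis; with |JZ| = 34.2, Z = J + 34.2·(cos 41.500°, sin 41.500°) = (67.577, -3.9690). JZ ⟂ ZW; with |ZW| = 20.5 on the left of JZ, W = Z + 20.5·(-0.66262, 0.74896) = (53.994, 11.385). Then |FW| = |W − F| = 55.181.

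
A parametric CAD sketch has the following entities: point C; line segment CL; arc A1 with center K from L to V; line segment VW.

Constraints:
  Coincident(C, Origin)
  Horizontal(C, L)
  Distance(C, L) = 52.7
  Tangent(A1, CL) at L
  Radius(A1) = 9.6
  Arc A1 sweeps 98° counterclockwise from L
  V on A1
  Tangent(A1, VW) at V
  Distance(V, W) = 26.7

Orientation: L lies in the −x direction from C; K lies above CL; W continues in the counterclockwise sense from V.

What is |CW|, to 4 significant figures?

59.98

C is at the origin; C and L share the same y with |CL| = 52.7 and L on the −x side, so L = (-52.70, 0.000). The tangent condition forces KL to be normal to CL, so K = L + (0, 9.6) = (-52.70, 9.600). On A1, L sits at bearing -90° from K; a 98° counterclockwise sweep puts V at bearing 8°, so V = K + 9.6·(cos 8°, sin 8°) = (-43.19, 10.94). The tangent condition forces KV to be normal to VW, so VW runs along (−sin 8°, cos 8°); with |VW| = 26.7, W = (-46.91, 37.38). Then |CW| = |W − C| = 59.98.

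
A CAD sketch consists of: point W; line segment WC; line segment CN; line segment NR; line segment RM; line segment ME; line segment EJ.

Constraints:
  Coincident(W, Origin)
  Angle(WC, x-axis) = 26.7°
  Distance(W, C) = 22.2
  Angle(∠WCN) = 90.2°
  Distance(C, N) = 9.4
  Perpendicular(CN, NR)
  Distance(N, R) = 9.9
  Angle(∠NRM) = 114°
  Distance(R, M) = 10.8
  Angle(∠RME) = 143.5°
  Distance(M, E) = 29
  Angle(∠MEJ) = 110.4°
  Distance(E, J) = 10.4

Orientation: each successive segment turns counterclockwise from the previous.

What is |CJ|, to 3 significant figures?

30.3

W is at the origin; WC runs at 26.7° with length 22.2, so C = (19.8, 9.97). ∠WCN = 90.2° gives CN at 116° from the x-axis; with |CN| = 9.4, N = (15.6, 18.4). CN ⟂ NR, so NR runs at -154°; with |NR| = 9.9, R = (6.78, 14.0). ∠NRM = 114.0° gives RM at -87.5° from the x-axis; with |RM| = 10.8, M = (7.25, 3.18). ∠RME = 143.5° gives ME at -51.0° from the x-axis; with |ME| = 29.0, E = (25.5, -19.4). ∠MEJ = 110.4° gives EJ at 18.6° from the x-axis; with |EJ| = 10.4, J = (35.4, -16.0). Then |CJ| = |J − C| = 30.3.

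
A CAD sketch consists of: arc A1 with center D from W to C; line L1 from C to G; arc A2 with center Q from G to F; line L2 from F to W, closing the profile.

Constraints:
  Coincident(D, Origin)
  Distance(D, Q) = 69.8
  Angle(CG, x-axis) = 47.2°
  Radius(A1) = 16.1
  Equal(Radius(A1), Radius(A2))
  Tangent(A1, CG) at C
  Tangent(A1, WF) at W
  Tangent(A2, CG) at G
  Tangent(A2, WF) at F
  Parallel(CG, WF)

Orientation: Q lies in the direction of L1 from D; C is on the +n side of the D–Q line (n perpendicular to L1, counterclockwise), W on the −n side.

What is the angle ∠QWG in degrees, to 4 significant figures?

11.78°

Tangency of A1 to both parallel lines with radius 16.1 puts C and W at D ± 16.1·n: C = (-11.81, 10.94), W = (11.81, -10.94). Equal radii place G and F the same way about Q: G = Q + 16.1·n = (35.61, 62.15), F = Q − 16.1·n = (59.24, 40.28). Then cos ∠QWG = WQ·WG / (|WQ||WG|), giving 11.78°.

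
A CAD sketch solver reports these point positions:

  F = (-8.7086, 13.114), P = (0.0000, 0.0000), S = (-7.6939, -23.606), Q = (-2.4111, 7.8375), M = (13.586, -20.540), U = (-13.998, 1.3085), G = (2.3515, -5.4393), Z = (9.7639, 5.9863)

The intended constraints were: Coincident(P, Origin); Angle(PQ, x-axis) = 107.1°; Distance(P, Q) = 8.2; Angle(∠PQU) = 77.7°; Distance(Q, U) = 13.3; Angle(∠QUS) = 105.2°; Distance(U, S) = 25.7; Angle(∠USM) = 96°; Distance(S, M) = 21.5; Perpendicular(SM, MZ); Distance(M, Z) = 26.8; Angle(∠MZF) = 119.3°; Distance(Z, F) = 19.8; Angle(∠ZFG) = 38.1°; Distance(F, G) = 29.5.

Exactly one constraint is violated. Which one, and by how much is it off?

Distance(F, G) = 29.5 — off by 7.90.

P = (0.00, 0.00) ✓; PQ at 107.1° ✓; |PQ| = 8.200 ✓; ∠PQU = 77.70° ✓; |QU| = 13.30 ✓; ∠QUS = 105.2° ✓; |US| = 25.70 ✓; ∠USM = 96.00° ✓; |SM| = 21.50 ✓; ∠(SM, MZ) = 90.00° ✓; |MZ| = 26.80 ✓; ∠MZF = 119.3° ✓; |ZF| = 19.80 ✓; ∠ZFG = 38.10° ✓; |FG| = 21.60 ✗.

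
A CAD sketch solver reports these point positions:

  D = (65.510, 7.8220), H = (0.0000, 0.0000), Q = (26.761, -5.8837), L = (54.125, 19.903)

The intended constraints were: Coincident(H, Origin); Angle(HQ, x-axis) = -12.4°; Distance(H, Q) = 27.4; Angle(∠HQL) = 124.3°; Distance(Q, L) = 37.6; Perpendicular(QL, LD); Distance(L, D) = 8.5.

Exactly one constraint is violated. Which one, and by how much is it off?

Distance(L, D) = 8.5 — off by 8.10.

H = (0.00, 0.00) ✓; HQ at -12.40° ✓; |HQ| = 27.40 ✓; ∠HQL = 124.3° ✓; |QL| = 37.60 ✓; ∠(QL, LD) = 90.00° ✓; |LD| = 16.60 ✗.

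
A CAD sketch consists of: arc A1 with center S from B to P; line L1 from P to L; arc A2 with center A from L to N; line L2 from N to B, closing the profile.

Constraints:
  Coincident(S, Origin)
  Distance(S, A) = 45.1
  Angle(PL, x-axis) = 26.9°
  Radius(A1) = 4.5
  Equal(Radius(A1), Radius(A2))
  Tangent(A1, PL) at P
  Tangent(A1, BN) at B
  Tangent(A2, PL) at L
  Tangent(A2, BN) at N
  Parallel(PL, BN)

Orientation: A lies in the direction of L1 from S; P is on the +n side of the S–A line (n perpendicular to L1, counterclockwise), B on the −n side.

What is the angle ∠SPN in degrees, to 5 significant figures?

78.715°

Tangency of A1 to both parallel lines with radius 4.5 puts P and B at S ± 4.5·n: P = (-2.0360, 4.0131), B = (2.0360, -4.0131). Equal radii place L and N the same way about A: L = A + 4.5·n = (38.184, 24.418), N = A − 4.5·n = (42.256, 16.392). Then cos ∠SPN = PS·PN / (|PS||PN|), giving 78.715°.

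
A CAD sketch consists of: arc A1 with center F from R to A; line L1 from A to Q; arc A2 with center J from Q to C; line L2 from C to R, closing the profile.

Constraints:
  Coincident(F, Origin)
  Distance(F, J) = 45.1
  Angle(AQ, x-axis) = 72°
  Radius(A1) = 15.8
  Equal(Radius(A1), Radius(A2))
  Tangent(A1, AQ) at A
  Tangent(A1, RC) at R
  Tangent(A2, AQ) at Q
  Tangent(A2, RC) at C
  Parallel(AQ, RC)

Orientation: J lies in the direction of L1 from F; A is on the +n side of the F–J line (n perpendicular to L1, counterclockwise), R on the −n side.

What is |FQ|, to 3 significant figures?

47.8

The slot axis is L1's direction at 72.0°, so u = (cos 72.0°, sin 72.0°) = (0.309, 0.951) and n = (−sin 72.0°, cos 72.0°) = (-0.951, 0.309). F is at the origin and J lies 45.1 along u from F, so J = 45.1·u = (13.9, 42.9). Tangency of A1 to both parallel lines with radius 15.8 puts A and R at F ± 15.8·n: A = (-15.0, 4.88), R = (15.0, -4.88). Equal radii place Q and C the same way about J: Q = J + 15.8·n = (-1.09, 47.8), C = J − 15.8·n = (29.0, 38.0). Then |FQ| = |Q − F| = 47.8.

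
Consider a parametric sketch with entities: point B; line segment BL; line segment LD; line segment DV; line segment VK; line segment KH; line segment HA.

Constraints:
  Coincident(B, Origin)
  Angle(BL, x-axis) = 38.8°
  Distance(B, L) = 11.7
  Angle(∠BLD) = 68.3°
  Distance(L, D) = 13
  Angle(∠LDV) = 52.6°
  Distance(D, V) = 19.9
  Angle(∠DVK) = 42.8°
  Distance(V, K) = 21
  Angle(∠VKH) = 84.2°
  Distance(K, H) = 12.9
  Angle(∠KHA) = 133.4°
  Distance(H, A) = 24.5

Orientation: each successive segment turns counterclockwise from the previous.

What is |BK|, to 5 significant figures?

16.854

B is at the origin; BL runs at 38.8° with length 11.7, so L = (9.1183, 7.3313). ∠BLD = 68.3° gives LD at 150.50° from the x-axis; with |LD| = 13.0, D = (-2.1964, 13.733). ∠LDV = 52.6° gives DV at -82.100° from the x-axis; with |DV| = 19.9, V = (0.53878, -5.9784). ∠DVK = 42.8° gives VK at 55.100° from the x-axis; with |VK| = 21.0, K = (12.554, 11.245). Then |BK| = |K − B| = 16.854.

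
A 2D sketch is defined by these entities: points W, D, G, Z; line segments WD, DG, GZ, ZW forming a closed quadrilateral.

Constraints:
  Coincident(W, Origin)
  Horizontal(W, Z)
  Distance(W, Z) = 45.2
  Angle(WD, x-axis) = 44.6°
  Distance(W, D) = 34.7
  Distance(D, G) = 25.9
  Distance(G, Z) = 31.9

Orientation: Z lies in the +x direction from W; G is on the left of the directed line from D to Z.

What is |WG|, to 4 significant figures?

58.79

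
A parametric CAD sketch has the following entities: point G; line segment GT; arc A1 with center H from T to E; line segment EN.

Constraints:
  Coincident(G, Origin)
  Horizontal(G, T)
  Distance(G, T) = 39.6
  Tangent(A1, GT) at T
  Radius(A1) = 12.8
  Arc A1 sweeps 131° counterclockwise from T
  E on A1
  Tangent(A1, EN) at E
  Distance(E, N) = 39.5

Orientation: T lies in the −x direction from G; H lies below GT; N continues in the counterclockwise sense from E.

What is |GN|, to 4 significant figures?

56.10

G is at the origin; GT is horizontal with |GT| = 39.6 and T on the −x side, so T = (-39.60, 0.000). Tangency of A1 to GT means the radius HT is perpendicular to GT, so H = T + (0, -12.8) = (-39.60, -12.80). On A1, T sits at bearing 90° from H; a 131° counterclockwise sweep puts E at bearing 221°, so E = H + 12.8·(cos 221°, sin 221°) = (-49.26, -21.20). The tangent condition forces HE to be normal to EN, so EN runs along (−sin 221°, cos 221°); with |EN| = 39.5, N = (-23.35, -51.01). Then |GN| = |N − G| = 56.10.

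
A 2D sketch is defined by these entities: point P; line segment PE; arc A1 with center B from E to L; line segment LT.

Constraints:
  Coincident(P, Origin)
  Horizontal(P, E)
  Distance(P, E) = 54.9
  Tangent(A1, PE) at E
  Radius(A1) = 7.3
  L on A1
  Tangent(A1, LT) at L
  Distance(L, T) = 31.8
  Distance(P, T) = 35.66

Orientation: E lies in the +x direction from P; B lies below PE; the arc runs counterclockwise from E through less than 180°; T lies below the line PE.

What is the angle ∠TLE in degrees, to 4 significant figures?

158.5°

Checks: ∠(BE, EP) = 90.00° ✓; |BL| = 7.300 ✓; ∠(BL, LT) = 90.00° ✓; |LT| = 31.80 ✓; |PT| = 35.66 ✓.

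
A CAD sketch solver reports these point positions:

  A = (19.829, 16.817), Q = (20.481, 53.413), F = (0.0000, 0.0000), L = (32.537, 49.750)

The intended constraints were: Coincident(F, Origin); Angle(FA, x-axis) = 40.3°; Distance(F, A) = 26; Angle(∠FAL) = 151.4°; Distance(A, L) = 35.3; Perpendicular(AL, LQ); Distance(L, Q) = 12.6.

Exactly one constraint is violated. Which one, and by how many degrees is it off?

Perpendicular(AL, LQ) — off by 4.20°.

F = (0.00, 0.00) ✓; FA at 40.30° ✓; |FA| = 26.00 ✓; ∠FAL = 151.4° ✓; |AL| = 35.30 ✓; ∠(AL, LQ) = 94.20° ✗; |LQ| = 12.60 ✓.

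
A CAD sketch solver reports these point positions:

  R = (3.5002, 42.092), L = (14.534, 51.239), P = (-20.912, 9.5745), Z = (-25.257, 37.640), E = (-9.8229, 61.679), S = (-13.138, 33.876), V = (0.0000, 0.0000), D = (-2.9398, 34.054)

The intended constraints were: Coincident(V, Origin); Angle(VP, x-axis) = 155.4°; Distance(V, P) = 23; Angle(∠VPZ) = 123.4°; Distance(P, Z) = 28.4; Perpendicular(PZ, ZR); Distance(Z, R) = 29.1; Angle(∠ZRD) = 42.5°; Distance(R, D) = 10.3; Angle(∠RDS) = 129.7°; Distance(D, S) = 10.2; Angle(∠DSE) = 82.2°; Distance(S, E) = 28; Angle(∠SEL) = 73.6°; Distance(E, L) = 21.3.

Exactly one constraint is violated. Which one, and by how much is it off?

Distance(E, L) = 21.3 — off by 5.20.

V = (0.00, 0.00) ✓; VP at 155.4° ✓; |VP| = 23.00 ✓; ∠VPZ = 123.4° ✓; |PZ| = 28.40 ✓; ∠(PZ, ZR) = 90.00° ✓; |ZR| = 29.10 ✓; ∠ZRD = 42.50° ✓; |RD| = 10.30 ✓; ∠RDS = 129.7° ✓; |DS| = 10.20 ✓; ∠DSE = 82.20° ✓; |SE| = 28.00 ✓; ∠SEL = 73.60° ✓; |EL| = 26.50 ✗.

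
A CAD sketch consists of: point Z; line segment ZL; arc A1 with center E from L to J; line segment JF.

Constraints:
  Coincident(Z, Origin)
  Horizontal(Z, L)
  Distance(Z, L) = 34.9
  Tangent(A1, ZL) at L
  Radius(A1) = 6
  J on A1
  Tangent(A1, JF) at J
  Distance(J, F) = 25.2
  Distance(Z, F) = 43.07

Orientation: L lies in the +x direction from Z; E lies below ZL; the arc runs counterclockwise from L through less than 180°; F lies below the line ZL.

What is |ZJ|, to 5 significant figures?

29.549

Checks: |EJ| = 6.000 ✓; ∠(EJ, JF) = 90.00° ✓; |JF| = 25.20 ✓; |ZF| = 43.07 ✓.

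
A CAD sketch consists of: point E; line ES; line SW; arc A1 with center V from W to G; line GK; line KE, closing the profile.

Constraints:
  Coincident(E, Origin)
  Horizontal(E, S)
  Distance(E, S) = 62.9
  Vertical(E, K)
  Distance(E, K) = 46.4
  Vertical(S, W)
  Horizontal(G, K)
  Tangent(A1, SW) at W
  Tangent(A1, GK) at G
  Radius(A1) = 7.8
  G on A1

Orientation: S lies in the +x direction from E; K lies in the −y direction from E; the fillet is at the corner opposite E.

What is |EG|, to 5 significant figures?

72.035

E is at the origin; E and S share the same y with |ES| = 62.9 and S on the +x side, so S = (62.900, 0.0000). EK is vertical with |EK| = 46.4 and K on the −y side, so K = (0.0000, -46.400). The virtual corner opposite E is at (62.900, -46.400). A1 meets SW tangentially, so VW is at right angles to SW and since A1 is tangent to GK there, VG ⟂ GK, with radius 7.8, so the center V sits 7.8 in from both sides at V = (55.100, -38.600). That places the tangent points at W = (62.900, -38.600) on SW and G = (55.100, -46.400) on GK. Then |EG| = |G − E| = 72.035.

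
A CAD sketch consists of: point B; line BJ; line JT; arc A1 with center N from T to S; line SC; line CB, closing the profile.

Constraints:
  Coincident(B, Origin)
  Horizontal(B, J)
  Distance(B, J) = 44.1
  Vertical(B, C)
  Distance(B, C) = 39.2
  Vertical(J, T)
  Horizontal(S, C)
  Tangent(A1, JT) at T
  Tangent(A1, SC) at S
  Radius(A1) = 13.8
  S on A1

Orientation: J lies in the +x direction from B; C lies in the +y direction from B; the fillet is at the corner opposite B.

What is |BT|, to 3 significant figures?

50.9

The virtual corner opposite B is at (44.1, 39.2). Tangency of A1 to JT means the radius NT is perpendicular to JT and since A1 is tangent to SC there, NS ⟂ SC, with radius 13.8, so the center N sits 13.8 in from both sides at N = (30.3, 25.4). That places the tangent points at T = (44.1, 25.4) on JT and S = (30.3, 39.2) on SC. Then |BT| = |T − B| = 50.9.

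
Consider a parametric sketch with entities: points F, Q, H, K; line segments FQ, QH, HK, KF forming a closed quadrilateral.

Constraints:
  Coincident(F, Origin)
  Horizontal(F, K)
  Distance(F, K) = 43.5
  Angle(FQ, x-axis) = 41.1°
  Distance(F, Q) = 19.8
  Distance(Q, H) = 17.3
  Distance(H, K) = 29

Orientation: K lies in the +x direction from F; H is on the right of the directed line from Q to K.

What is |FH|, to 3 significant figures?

15.4

Checks: F.y = 0.00, K.y = 0.00 ✓; |QH| = 17.30 ✓; |HK| = 29.00 ✓.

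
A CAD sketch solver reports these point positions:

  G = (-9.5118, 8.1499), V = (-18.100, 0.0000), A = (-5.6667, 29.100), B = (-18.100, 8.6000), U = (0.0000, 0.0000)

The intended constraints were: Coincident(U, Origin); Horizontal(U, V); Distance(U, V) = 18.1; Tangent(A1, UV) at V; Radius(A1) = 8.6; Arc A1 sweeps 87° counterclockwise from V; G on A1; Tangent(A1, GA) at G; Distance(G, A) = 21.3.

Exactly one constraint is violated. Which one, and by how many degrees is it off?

Tangent(A1, GA) at G — off by 7.40°.

U = (0.00, 0.00) ✓; U.y = 0.00, V.y = 0.00 ✓; |UV| = 18.10 ✓; ∠(BV, VU) = 90.00° ✓; |BV| = 8.600 ✓; bearing(B→G) − bearing(B→V) = 87.00° ✓; |BG| = 8.600 ✓; ∠(BG, GA) = 97.40° ✗; |GA| = 21.30 ✓.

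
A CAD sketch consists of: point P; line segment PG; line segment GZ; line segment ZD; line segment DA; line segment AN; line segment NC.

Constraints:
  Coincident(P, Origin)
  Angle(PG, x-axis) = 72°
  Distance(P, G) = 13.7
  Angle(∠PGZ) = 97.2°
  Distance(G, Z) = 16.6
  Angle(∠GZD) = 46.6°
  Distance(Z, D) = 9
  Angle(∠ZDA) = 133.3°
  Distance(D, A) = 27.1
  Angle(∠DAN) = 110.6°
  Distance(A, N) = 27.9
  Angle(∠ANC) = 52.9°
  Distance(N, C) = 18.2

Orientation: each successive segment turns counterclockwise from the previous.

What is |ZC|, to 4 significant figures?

29.40

P is at the origin; PG runs at 72.0° with length 13.7, so G = (4.234, 13.03). ∠PGZ = 97.2° gives GZ at 154.8° from the x-axis; with |GZ| = 16.6, Z = (-10.79, 20.10). ∠GZD = 46.6° gives ZD at -71.80° from the x-axis; with |ZD| = 9.0, D = (-7.976, 11.55). ∠ZDA = 133.3° gives DA at -25.10° from the x-axis; with |DA| = 27.1, A = (16.57, 0.05186). ∠DAN = 110.6° gives AN at 44.30° from the x-axis; with |AN| = 27.9, N = (36.53, 19.54). ∠ANC = 52.9° gives NC at 171.4° from the x-axis; with |NC| = 18.2, C = (18.54, 22.26). Then |ZC| = |C − Z| = 29.40.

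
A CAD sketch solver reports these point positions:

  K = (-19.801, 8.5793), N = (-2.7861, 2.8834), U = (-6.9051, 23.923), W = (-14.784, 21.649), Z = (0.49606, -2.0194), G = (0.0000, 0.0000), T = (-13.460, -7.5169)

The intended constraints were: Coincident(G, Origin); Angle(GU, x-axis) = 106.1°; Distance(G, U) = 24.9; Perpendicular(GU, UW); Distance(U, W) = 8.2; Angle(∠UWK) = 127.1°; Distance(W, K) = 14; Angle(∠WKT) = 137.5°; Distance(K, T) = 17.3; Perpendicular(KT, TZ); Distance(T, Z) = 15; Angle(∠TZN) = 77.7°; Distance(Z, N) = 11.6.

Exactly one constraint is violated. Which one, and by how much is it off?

Distance(Z, N) = 11.6 — off by 5.70.

G = (0.00, 0.00) ✓; GU at 106.1° ✓; |GU| = 24.90 ✓; ∠(GU, UW) = 90.00° ✓; |UW| = 8.200 ✓; ∠UWK = 127.1° ✓; |WK| = 14.00 ✓; ∠WKT = 137.5° ✓; |KT| = 17.30 ✓; ∠(KT, TZ) = 90.00° ✓; |TZ| = 15.00 ✓; ∠TZN = 77.70° ✓; |ZN| = 5.900 ✗.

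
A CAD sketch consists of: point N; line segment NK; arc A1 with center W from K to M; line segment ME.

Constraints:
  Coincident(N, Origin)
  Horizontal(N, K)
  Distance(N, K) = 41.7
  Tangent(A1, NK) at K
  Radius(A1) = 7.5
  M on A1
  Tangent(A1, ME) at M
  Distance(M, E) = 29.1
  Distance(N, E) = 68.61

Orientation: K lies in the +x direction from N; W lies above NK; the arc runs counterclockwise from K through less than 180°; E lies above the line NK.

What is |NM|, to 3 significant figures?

48.5

Checks: |WM| = 7.500 ✓; ∠(WM, ME) = 90.00° ✓; |ME| = 29.10 ✓; |NE| = 68.61 ✓.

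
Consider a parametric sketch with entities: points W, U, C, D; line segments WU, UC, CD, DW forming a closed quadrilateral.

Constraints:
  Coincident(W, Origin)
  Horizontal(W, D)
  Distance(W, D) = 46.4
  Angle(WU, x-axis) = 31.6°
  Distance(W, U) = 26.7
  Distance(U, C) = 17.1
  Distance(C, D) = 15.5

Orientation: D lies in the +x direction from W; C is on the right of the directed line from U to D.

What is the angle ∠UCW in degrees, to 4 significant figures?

59.49°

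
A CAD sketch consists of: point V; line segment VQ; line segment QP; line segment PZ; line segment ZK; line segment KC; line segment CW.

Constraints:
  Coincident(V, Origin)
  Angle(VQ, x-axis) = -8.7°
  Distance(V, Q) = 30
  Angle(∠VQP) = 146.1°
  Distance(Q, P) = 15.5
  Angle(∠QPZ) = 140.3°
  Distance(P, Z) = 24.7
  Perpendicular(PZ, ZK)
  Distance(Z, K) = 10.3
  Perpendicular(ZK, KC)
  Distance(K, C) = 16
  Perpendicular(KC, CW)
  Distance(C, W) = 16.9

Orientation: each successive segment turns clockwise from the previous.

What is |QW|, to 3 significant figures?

26.4

The perpendicularity gives KC at right angles to ZK, so KC runs at 97.7°; with |KC| = 16.0, C = (32.0, -25.0). KC is perpendicular to CW, so CW runs at 7.70°; with |CW| = 16.9, W = (48.8, -22.8). Then |QW| = |W − Q| = 26.4.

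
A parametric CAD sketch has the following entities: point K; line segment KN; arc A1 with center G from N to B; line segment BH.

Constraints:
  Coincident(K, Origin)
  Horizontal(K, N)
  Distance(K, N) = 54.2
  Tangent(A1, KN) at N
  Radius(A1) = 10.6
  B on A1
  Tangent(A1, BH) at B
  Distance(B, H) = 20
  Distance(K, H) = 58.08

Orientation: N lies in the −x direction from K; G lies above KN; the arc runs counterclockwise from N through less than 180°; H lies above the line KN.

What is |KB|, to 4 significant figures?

45.71

Checks: K.y = 0.00, N.y = 0.00 ✓; |GB| = 10.60 ✓; ∠(GB, BH) = 90.00° ✓; |BH| = 20.00 ✓; |KH| = 58.08 ✓.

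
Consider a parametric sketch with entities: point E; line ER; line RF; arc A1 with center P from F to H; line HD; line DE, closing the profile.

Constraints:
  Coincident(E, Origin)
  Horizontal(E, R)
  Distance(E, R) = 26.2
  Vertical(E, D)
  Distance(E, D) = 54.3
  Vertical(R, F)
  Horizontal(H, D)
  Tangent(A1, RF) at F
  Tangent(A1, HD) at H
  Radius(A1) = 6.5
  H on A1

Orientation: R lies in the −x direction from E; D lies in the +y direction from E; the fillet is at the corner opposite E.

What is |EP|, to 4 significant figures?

51.70

E is at the origin; ER is horizontal with |ER| = 26.2 and R on the −x side, so R = (-26.20, 0.000). ED is vertical with |ED| = 54.3 and D on the +y side, so D = (0.000, 54.30). The virtual corner opposite E is at (-26.20, 54.30). A1 meets RF tangentially, so PF is at right angles to RF and A1 meets HD tangentially, so PH is at right angles to HD, with radius 6.5, so the center P sits 6.5 in from both sides at P = (-19.70, 47.80). Then |EP| = |P − E| = 51.70.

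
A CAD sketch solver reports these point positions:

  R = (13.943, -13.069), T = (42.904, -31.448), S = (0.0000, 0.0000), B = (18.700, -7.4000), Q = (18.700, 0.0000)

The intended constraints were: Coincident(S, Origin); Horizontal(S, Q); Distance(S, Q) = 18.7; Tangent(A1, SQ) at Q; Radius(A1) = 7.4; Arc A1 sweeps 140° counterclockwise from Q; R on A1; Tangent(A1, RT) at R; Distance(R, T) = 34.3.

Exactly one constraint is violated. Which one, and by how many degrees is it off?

Tangent(A1, RT) at R — off by 7.60°.

S = (0.00, 0.00) ✓; S.y = 0.00, Q.y = 0.00 ✓; |SQ| = 18.70 ✓; ∠(BQ, QS) = 90.00° ✓; |BQ| = 7.400 ✓; bearing(B→R) − bearing(B→Q) = 140.0° ✓; |BR| = 7.400 ✓; ∠(BR, RT) = 82.40° ✗; |RT| = 34.30 ✓.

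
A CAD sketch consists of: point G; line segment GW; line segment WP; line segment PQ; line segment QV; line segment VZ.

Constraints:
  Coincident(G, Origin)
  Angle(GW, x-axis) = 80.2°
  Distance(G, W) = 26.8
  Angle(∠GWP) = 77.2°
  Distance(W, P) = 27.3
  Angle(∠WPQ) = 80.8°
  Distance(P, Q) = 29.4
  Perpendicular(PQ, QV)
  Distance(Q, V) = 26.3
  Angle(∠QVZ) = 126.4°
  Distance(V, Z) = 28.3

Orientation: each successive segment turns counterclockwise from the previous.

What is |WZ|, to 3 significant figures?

16.3

PQ is perpendicular to QV, so QV runs at 12.2°; with |QV| = 26.3, V = (9.22, 1.80). ∠QVZ = 126.4° gives VZ at 65.8° from the x-axis; with |VZ| = 28.3, Z = (20.8, 27.6). Then |WZ| = |Z − W| = 16.3.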